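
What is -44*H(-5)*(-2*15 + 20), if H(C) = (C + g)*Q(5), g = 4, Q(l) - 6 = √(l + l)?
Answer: -2640 - 440*√10 ≈ -4031.4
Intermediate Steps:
Q(l) = 6 + √2*√l (Q(l) = 6 + √(l + l) = 6 + √(2*l) = 6 + √2*√l)
H(C) = (4 + C)*(6 + √10) (H(C) = (C + 4)*(6 + √2*√5) = (4 + C)*(6 + √10))
-44*H(-5)*(-2*15 + 20) = -44*(4 - 5)*(6 + √10)*(-2*15 + 20) = -44*(-(6 + √10))*(-30 + 20) = -44*(-6 - √10)*(-10) = -44*(60 + 10*√10) = -2640 - 440*√10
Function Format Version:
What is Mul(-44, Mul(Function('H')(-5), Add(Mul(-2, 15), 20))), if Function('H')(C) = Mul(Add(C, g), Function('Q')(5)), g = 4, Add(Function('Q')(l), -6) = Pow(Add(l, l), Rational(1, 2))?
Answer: Add(-2640, Mul(-440, Pow(10, Rational(1, 2)))) ≈ -4031.4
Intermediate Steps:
Function('Q')(l) = Add(6, Mul(Pow(2, Rational(1, 2)), Pow(l, Rational(1, 2)))) (Function('Q')(l) = Add(6, Pow(Add(l, l), Rational(1, 2))) = Add(6, Pow(Mul(2, l), Rational(1, 2))) = Add(6, Mul(Pow(2, Rational(1, 2)), Pow(l, Rational(1, 2)))))
Function('H')(C) = Mul(Add(4, C), Add(6, Pow(10, Rational(1, 2)))) (Function('H')(C) = Mul(Add(C, 4), Add(6, Mul(Pow(2, Rational(1, 2)), Pow(5, Rational(1, 2))))) = Mul(Add(4, C), Add(6, Pow(10, Rational(1, 2)))))
Mul(-44, Mul(Function('H')(-5), Add(Mul(-2, 15), 20))) = Mul(-44, Mul(Mul(Add(4, -5), Add(6, Pow(10, Rational(1, 2)))), Add(Mul(-2, 15), 20))) = Mul(-44, Mul(Mul(-1, Add(6, Pow(10, Rational(1, 2)))), Add(-30, 20))) = Mul(-44, Mul(Add(-6, Mul(-1, Pow(10, Rational(1, 2)))), -10)) = Mul(-44, Add(60, Mul(10, Pow(10, Rational(1, 2))))) = Add(-2640, Mul(-440, Pow(10, Rational(1, 2))))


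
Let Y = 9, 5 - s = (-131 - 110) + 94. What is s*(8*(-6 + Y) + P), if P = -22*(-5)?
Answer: 20368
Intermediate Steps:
s = 152 (s = 5 - ((-131 - 110) + 94) = 5 - (-241 + 94) = 5 - 1*(-147) = 5 + 147 = 152)
P = 110
s*(8*(-6 + Y) + P) = 152*(8*(-6 + 9) + 110) = 152*(8*3 + 110) = 152*(24 + 110) = 152*134 = 20368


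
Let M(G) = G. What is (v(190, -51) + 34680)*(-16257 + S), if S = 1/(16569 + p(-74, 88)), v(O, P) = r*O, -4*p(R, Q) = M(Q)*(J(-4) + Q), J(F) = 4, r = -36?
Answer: -1316598500352/2909 ≈ -4.5259e+8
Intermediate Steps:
p(R, Q) = -Q*(4 + Q)/4
v(O, P) = -36*O
S = 1/14545 (S = 1/(16569 - ¼*88*(4 + 88)) = 1/(16569 - ¼*88*92) = 1/(16569 - 2024) = 1/14545 ≈ 6.8752e-5)
(v(190, -51) + 34680)*(-16257 + S) = (-36*190 + 34680)*(-16257 + 1/14545) = (-6840 + 34680)*(-236458064/14545) = 27840*(-236458064/14545) = -1316598500352/2909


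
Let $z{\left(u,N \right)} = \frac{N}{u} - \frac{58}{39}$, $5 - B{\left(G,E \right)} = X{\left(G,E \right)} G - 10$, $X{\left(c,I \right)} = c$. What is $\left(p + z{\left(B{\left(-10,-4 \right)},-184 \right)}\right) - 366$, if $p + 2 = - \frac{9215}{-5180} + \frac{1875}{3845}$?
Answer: $- \frac{964115275411}{2641007460} \approx -365.06$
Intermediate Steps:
$B{\left(G,E \right)} = 15 - G^{2}$ ($B{\left(G,E \right)} = 5 - \left(G G - 10\right) = 5 - \left(G^{2} - 10\right) = 5 - \left(-10 + G^{2}\right) = 15 - G^{2}$)
$z{\left(u,N \right)} = - \frac{58}{39} + \frac{N}{u}$ ($z{\left(u,N \right)} = \frac{N}{u} - \frac{58}{39} = - \frac{58}{39} + \frac{N}{u}$)
$p = \frac{212399}{796684}$ ($p = -2 + \left(- \frac{9215}{-5180} + \frac{1875}{3845}\right) = -2 + \left(\left(-9215\right) \left(- \frac{1}{5180}\right) + 1875 \cdot \frac{1}{3845}\right) = -2 + \left(\frac{1843}{1036} + \frac{375}{769}\right) = -2 + \frac{1805767}{796684} = \frac{212399}{796684} \approx 0.2666$)
$\left(p + z{\left(B{\left(-10,-4 \right)},-184 \right)}\right) - 366 = \left(\frac{212399}{796684} - \left(\frac{58}{39} + \frac{184}{15 - \left(-10\right)^{2}}\right)\right) - 366 = \left(\frac{212399}{796684} - \left(\frac{58}{39} + \frac{184}{15 - 100}\right)\right) - 366 = \left(\frac{212399}{796684} - \left(\frac{58}{39} + \frac{184}{-85}\right)\right) - 366 = \left(\frac{212399}{796684} - - \frac{2246}{3315}\right) - 366 = \left(\frac{212399}{796684} + \left(- \frac{58}{39} + \frac{184}{85}\right)\right) - 366 = \left(\frac{212399}{796684} + \frac{2246}{3315}\right) - 366 = \frac{2493454949}{2641007460} - 366 = - \frac{964115275411}{2641007460}$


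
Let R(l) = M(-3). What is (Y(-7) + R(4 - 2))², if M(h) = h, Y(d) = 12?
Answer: 81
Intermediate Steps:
R(l) = -3
(Y(-7) + R(4 - 2))² = (12 - 3)² = 9² = 81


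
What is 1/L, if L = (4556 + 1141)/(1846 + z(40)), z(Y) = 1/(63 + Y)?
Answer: 190139/586791 ≈ 0.32403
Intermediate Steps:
L = 586791/190139 (L = (4556 + 1141)/(1846 + 1/(63 + 40)) = 5697/(1846 + 1/103) = 5697/(190139/103) = 5697*(103/190139) = 586791/190139 ≈ 3.0861)
1/L = 1/(586791/190139) = 190139/586791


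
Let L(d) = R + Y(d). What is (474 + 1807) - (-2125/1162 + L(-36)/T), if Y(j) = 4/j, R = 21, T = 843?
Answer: 20125414333/8816094 ≈ 2282.8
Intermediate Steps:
L(d) = 21 + 4/d
(474 + 1807) - (-2125/1162 + L(-36)/T) = (474 + 1807) - (-2125/1162 + (21 + 4/(-36))/843) = 2281 - (-2125*1/1162 + (21 + 4*(-1/36))*(1/843)) = 2281 - (-2125/1162 + (21 - ⅑)*(1/843)) = 2281 - (-2125/1162 + (188/9)*(1/843)) = 2281 - (-2125/1162 + 188/7587) = 2281 - 1*(-15903919/8816094) = 2281 + 15903919/8816094 = 20125414333/8816094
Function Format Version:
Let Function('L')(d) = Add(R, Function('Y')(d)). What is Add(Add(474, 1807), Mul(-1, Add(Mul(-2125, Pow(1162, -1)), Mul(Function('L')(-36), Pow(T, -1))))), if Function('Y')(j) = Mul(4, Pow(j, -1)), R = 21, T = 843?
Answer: Rational(20125414333, 8816094) ≈ 2282.8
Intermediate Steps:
Function('L')(d) = Add(21, Mul(4, Pow(d, -1)))
Add(Add(474, 1807), Mul(-1, Add(Mul(-2125, Pow(1162, -1)), Mul(Function('L')(-36), Pow(T, -1))))) = Add(Add(474, 1807), Mul(-1, Add(Mul(-2125, Pow(1162, -1)), Mul(Add(21, Mul(4, Pow(-36, -1))), Pow(843, -1))))) = Add(2281, Mul(-1, Add(Mul(-2125, Rational(1, 1162)), Mul(Add(21, Mul(4, Rational(-1, 36))), Rational(1, 843))))) = Add(2281, Mul(-1, Add(Rational(-2125, 1162), Mul(Add(21, Rational(-1, 9)), Rational(1, 843))))) = Add(2281, Mul(-1, Add(Rational(-2125, 1162), Mul(Rational(188, 9), Rational(1, 843))))) = Add(2281, Mul(-1, Add(Rational(-2125, 1162), Rational(188, 7587)))) = Add(2281, Mul(-1, Rational(-15903919, 8816094))) = Add(2281, Rational(15903919, 8816094)) = Rational(20125414333, 8816094)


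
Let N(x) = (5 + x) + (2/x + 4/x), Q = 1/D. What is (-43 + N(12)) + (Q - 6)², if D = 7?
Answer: 863/98 ≈ 8.8061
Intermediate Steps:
Q = ⅐ (Q = 1/7 = ⅐ ≈ 0.14286)
N(x) = 5 + x + 6/x (N(x) = (5 + x) + 6/x = 5 + x + 6/x)
(-43 + N(12)) + (Q - 6)² = (-43 + (5 + 12 + 6/12)) + (⅐ - 6)² = (-43 + (5 + 12 + 6*(1/12))) + (-41/7)² = (-43 + (5 + 12 + ½)) + 1681/49 = (-43 + 35/2) + 1681/49 = -51/2 + 1681/49 = 863/98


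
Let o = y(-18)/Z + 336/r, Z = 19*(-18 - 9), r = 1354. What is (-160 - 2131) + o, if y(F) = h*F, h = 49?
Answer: -88331477/38589 ≈ -2289.0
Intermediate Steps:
y(F) = 49*F
Z = -513 (Z = 19*(-27) = -513)
o = 75922/38589 (o = (49*(-18))/(-513) + 336/1354 = -882*(-1/513) + 336*(1/1354) = 98/57 + 168/677 = 75922/38589 ≈ 1.9675)
(-160 - 2131) + o = (-160 - 2131) + 75922/38589 = -2291 + 75922/38589 = -88331477/38589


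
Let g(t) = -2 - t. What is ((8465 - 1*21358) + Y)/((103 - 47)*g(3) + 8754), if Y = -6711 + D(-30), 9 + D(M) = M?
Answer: -19643/8474 ≈ -2.3180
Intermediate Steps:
D(M) = -9 + M
Y = -6750 (Y = -6711 + (-9 - 30) = -6711 - 39 = -6750)
((8465 - 1*21358) + Y)/((103 - 47)*g(3) + 8754) = ((8465 - 1*21358) - 6750)/((103 - 47)*(-2 - 1*3) + 8754) = ((8465 - 21358) - 6750)/(56*(-2 - 3) + 8754) = (-12893 - 6750)/(56*(-5) + 8754) = -19643/(-280 + 8754) = -19643/8474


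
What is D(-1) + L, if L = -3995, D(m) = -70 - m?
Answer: -4064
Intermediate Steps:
D(-1) + L = (-70 - 1*(-1)) - 3995 = (-70 + 1) - 3995 = -69 - 3995 = -4064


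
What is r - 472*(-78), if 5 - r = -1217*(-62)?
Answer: -38633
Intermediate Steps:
r = -75449 (r = 5 - (-1217)*(-62) = 5 - 1*75454 = 5 - 75454 = -75449)
r - 472*(-78) = -75449 - 472*(-78) = -75449 + 36816 = -38633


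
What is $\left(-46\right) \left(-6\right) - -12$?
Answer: $288$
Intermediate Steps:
$\left(-46\right) \left(-6\right) - -12 = 276 + \left(-3 + 15\right) = 276 + 12 = 288$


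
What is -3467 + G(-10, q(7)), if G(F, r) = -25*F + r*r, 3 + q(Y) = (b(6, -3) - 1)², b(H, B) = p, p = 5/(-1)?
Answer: -2128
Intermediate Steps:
p = -5 (p = 5*(-1) = -5)
b(H, B) = -5
q(Y) = 33 (q(Y) = -3 + (-5 - 1)² = -3 + (-6)² = -3 + 36 = 33)
G(F, r) = r² - 25*F (G(F, r) = -25*F + r² = r² - 25*F)
-3467 + G(-10, q(7)) = -3467 + (33² - 25*(-10)) = -3467 + (1089 + 250) = -3467 + 1339 = -2128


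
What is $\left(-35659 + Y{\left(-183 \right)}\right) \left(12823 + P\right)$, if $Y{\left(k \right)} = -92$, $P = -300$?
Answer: $-447709773$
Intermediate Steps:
$\left(-35659 + Y{\left(-183 \right)}\right) \left(12823 + P\right) = \left(-35659 - 92\right) \left(12823 - 300\right) = \left(-35751\right) 12523 = -447709773$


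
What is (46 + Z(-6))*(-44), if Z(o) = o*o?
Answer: -3608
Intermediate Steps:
Z(o) = o²
(46 + Z(-6))*(-44) = (46 + (-6)²)*(-44) = (46 + 36)*(-44) = 82*(-44) = -3608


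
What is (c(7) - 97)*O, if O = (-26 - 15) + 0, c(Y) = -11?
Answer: 4428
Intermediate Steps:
O = -41 (O = -41 + 0 = -41)
(c(7) - 97)*O = (-11 - 97)*(-41) = -108*(-41) = 4428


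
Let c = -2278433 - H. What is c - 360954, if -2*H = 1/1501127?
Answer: -7924110178297/3002254 ≈ -2.6394e+6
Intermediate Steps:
H = -1/3002254 (H = -½/1501127 = -½*1/1501127 = -1/3002254 ≈ -3.3308e-7)
c = -6840434587981/3002254 (c = -2278433 - 1*(-1/3002254) = -2278433 + 1/3002254 = -6840434587981/3002254 ≈ -2.2784e+6)
c - 360954 = -6840434587981/3002254 - 360954 = -7924110178297/3002254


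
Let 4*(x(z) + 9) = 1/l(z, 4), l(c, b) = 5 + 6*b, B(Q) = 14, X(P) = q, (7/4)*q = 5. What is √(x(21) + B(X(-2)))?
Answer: √16849/58 ≈ 2.2380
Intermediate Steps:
q = 20/7 (q = (4/7)*5 = 20/7 ≈ 2.8571)
X(P) = 20/7
x(z) = -1043/116 (x(z) = -9 + 1/(4*(5 + 6*4)) = -9 + 1/(4*(5 + 24)) = -9 + (¼)/29 = -9 + (¼)*(1/29) = -9 + 1/116 = -1043/116)
√(x(21) + B(X(-2))) = √(-1043/116 + 14) = √(581/116) = √16849/58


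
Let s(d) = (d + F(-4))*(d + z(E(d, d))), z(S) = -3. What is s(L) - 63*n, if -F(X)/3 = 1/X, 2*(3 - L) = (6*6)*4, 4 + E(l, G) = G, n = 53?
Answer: 1575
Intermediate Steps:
E(l, G) = -4 + G
L = -69 (L = 3 - 6*6*4/2 = 3 - 18*4 = 3 - ½*144 = 3 - 72 = -69)
F(X) = -3/X
s(d) = (-3 + d)*(¾ + d) (s(d) = (d - 3/(-4))*(d - 3) = (d - 3*(-¼))*(-3 + d) = (d + ¾)*(-3 + d) = (¾ + d)*(-3 + d) = (-3 + d)*(¾ + d))
s(L) - 63*n = (-9/4 + (-69)² - 9/4*(-69)) - 63*53 = (-9/4 + 4761 + 621/4) - 3339 = 4914 - 3339 = 1575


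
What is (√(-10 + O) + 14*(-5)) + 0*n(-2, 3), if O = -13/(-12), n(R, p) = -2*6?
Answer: -70 + I*√321/6 ≈ -70.0 + 2.9861*I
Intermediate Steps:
n(R, p) = -12
O = 13/12 (O = -13*(-1/12) = 13/12 ≈ 1.0833)
(√(-10 + O) + 14*(-5)) + 0*n(-2, 3) = (√(-10 + 13/12) + 14*(-5)) + 0*(-12) = (√(-107/12) - 70) + 0 = (I*√321/6 - 70) + 0 = (-70 + I*√321/6) + 0 = -70 + I*√321/6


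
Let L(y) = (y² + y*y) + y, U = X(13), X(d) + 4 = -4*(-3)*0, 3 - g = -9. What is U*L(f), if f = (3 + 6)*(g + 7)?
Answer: -234612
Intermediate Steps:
g = 12 (g = 3 - 1*(-9) = 3 + 9 = 12)
f = 171 (f = (3 + 6)*(12 + 7) = 9*19 = 171)
X(d) = -4 (X(d) = -4 - 4*(-3)*0 = -4 + 12*0 = -4 + 0 = -4)
U = -4
L(y) = y + 2*y² (L(y) = (y² + y²) + y = 2*y² + y = y + 2*y²)
U*L(f) = -684*(1 + 2*171) = -684*(1 + 342) = -684*343 = -4*58653 = -234612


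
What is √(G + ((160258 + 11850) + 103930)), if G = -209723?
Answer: √66315 ≈ 257.52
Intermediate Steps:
√(G + ((160258 + 11850) + 103930)) = √(-209723 + ((160258 + 11850) + 103930)) = √(-209723 + (172108 + 103930)) = √(-209723 + 276038) = √66315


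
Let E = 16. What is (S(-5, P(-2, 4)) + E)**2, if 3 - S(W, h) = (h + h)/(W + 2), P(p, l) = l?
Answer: 4225/9 ≈ 469.44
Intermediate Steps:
S(W, h) = 3 - 2*h/(2 + W) (S(W, h) = 3 - (h + h)/(W + 2) = 3 - 2*h/(2 + W))
(S(-5, P(-2, 4)) + E)**2 = ((6 - 2*4 + 3*(-5))/(2 - 5) + 16)**2 = ((6 - 8 - 15)/(-3) + 16)**2 = (-1/3*(-17) + 16)**2 = (17/3 + 16)**2 = (65/3)**2 = 4225/9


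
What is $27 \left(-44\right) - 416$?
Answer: $-1604$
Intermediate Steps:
$27 \left(-44\right) - 416 = -1188 - 416 = -1604$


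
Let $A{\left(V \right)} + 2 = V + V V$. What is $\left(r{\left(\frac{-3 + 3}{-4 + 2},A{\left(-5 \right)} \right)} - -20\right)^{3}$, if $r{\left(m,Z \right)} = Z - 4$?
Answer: $39304$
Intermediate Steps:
$A{\left(V \right)} = -2 + V + V^{2}$ ($A{\left(V \right)} = -2 + \left(V + V V\right) = -2 + \left(V + V^{2}\right) = -2 + V + V^{2}$)
$r{\left(m,Z \right)} = -4 + Z$
$\left(r{\left(\frac{-3 + 3}{-4 + 2},A{\left(-5 \right)} \right)} - -20\right)^{3} = \left(\left(-4 - \left(7 - 25\right)\right) - -20\right)^{3} = \left(\left(-4 - -18\right) + 20\right)^{3} = \left(\left(-4 + 18\right) + 20\right)^{3} = \left(14 + 20\right)^{3} = 34^{3} = 39304$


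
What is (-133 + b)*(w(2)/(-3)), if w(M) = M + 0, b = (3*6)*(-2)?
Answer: 338/3 ≈ 112.67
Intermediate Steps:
b = -36 (b = 18*(-2) = -36)
w(M) = M
(-133 + b)*(w(2)/(-3)) = (-133 - 36)*(2/(-3)) = -338*(-1)/3 = -169*(-⅔) = 338/3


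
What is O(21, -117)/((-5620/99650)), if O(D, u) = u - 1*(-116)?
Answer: 9965/562 ≈ 17.731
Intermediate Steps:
O(D, u) = 116 + u (O(D, u) = u + 116 = 116 + u)
O(21, -117)/((-5620/99650)) = (116 - 117)/((-5620/99650)) = -1/((-5620*1/99650)) = -1/(-562/9965) = -1*(-9965/562) = 9965/562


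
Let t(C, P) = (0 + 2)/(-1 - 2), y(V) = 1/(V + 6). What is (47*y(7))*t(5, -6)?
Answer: -94/39 ≈ -2.4103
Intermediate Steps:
y(V) = 1/(6 + V)
t(C, P) = -⅔ (t(C, P) = 2/(-3) = 2*(-⅓) = -⅔)
(47*y(7))*t(5, -6) = (47/(6 + 7))*(-⅔) = (47/13)*(-⅔) = -94/39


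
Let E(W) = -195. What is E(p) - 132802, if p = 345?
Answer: -132997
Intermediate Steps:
E(p) - 132802 = -195 - 132802 = -132997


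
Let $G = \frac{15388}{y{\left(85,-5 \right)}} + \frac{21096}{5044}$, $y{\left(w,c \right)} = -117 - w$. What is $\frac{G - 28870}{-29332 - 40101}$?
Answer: $\frac{3686081530}{8843056313} \approx 0.41683$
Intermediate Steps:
$G = - \frac{9169460}{127361}$ ($G = \frac{15388}{-117 - 85} + \frac{21096}{5044} = \frac{15388}{-117 - 85} + 21096 \cdot \frac{1}{5044} = \frac{15388}{-202} + \frac{5274}{1261} = 15388 \left(- \frac{1}{202}\right) + \frac{5274}{1261} = - \frac{7694}{101} + \frac{5274}{1261} = - \frac{9169460}{127361} \approx -71.996$)
$\frac{G - 28870}{-29332 - 40101} = \frac{- \frac{9169460}{127361} - 28870}{-29332 - 40101} = - \frac{3686081530}{127361 \left(-69433\right)} = \left(- \frac{3686081530}{127361}\right) \left(- \frac{1}{69433}\right) = \frac{3686081530}{8843056313}$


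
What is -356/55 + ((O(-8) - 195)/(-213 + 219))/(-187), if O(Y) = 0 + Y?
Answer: -35297/5610 ≈ -6.2918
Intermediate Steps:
O(Y) = Y
-356/55 + ((O(-8) - 195)/(-213 + 219))/(-187) = -356/55 + ((-8 - 195)/(-213 + 219))/(-187) = -356*1/55 - 203/6*(-1/187) = -356/55 - 203*⅙*(-1/187) = -356/55 - 203/6*(-1/187) = -356/55 + 203/1122 = -35297/5610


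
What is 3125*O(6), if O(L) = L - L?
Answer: 0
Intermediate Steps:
O(L) = 0
3125*O(6) = 3125*0 = 0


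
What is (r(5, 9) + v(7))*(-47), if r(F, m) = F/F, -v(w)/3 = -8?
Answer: -1175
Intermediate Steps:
v(w) = 24 (v(w) = -3*(-8) = 24)
r(F, m) = 1
(r(5, 9) + v(7))*(-47) = (1 + 24)*(-47) = 25*(-47) = -1175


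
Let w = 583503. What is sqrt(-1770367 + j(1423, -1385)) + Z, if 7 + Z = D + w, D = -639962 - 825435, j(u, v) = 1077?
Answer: -881901 + I*sqrt(1769290) ≈ -8.819e+5 + 1330.1*I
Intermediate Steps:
D = -1465397
Z = -881901 (Z = -7 + (-1465397 + 583503) = -7 - 881894 = -881901)
sqrt(-1770367 + j(1423, -1385)) + Z = sqrt(-1770367 + 1077) - 881901 = sqrt(-1769290) - 881901 = I*sqrt(1769290) - 881901 = -881901 + I*sqrt(1769290)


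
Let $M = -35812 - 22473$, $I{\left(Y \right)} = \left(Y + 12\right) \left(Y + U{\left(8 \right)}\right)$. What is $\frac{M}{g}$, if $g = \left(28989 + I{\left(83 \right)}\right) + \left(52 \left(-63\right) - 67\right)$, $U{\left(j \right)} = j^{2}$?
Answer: $- \frac{58285}{39611} \approx -1.4714$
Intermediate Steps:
$I{\left(Y \right)} = \left(12 + Y\right) \left(64 + Y\right)$ ($I{\left(Y \right)} = \left(Y + 12\right) \left(Y + 8^{2}\right) = \left(12 + Y\right) \left(Y + 64\right) = \left(12 + Y\right) \left(64 + Y\right)$)
$M = -58285$ ($M = -35812 - 22473 = -58285$)
$g = 39611$ ($g = \left(28989 + \left(768 + 83^{2} + 76 \cdot 83\right)\right) + \left(52 \left(-63\right) - 67\right) = \left(28989 + \left(768 + 6889 + 6308\right)\right) - 3343 = \left(28989 + 13965\right) - 3343 = 42954 - 3343 = 39611$)
$\frac{M}{g} = - \frac{58285}{39611}$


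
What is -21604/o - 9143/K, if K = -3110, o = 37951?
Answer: 279797553/118027610 ≈ 2.3706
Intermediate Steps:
-21604/o - 9143/K = -21604/37951 - 9143/(-3110) = -21604*1/37951 - 9143*(-1/3110) = -21604/37951 + 9143/3110 = 279797553/118027610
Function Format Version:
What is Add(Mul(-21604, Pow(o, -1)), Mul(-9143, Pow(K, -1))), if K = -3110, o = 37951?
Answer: Rational(279797553, 118027610) ≈ 2.3706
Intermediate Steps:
Add(Mul(-21604, Pow(o, -1)), Mul(-9143, Pow(K, -1))) = Add(Mul(-21604, Pow(37951, -1)), Mul(-9143, Pow(-3110, -1))) = Add(Mul(-21604, Rational(1, 37951)), Mul(-9143, Rational(-1, 3110))) = Add(Rational(-21604, 37951), Rational(9143, 3110)) = Rational(279797553, 118027610)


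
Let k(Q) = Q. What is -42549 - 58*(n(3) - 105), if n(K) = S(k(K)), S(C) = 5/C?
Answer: -109667/3 ≈ -36556.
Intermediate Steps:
n(K) = 5/K
-42549 - 58*(n(3) - 105) = -42549 - 58*(5/3 - 105) = -42549 - 58*(-310/3) = -42549 + 17980/3 = -109667/3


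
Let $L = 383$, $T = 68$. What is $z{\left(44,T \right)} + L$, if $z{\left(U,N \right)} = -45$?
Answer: $338$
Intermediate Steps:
$z{\left(44,T \right)} + L = -45 + 383 = 338$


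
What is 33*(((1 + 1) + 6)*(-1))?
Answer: -264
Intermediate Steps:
33*(((1 + 1) + 6)*(-1)) = 33*((2 + 6)*(-1)) = 33*(8*(-1)) = 33*(-8) = -264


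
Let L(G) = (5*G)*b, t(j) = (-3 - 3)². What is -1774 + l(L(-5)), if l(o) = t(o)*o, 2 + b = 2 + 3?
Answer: -4474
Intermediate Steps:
t(j) = 36 (t(j) = (-6)² = 36)
b = 3 (b = -2 + (2 + 3) = -2 + 5 = 3)
L(G) = 15*G (L(G) = (5*G)*3 = 15*G)
l(o) = 36*o
-1774 + l(L(-5)) = -1774 + 36*(15*(-5)) = -1774 + 36*(-75) = -1774 - 2700 = -4474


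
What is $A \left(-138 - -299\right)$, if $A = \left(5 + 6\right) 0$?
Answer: $0$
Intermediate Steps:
$A = 0$ ($A = 11 \cdot 0 = 0$)
$A \left(-138 - -299\right) = 0 \left(-138 - -299\right) = 0 \left(-138 + 299\right) = 0 \cdot 161 = 0$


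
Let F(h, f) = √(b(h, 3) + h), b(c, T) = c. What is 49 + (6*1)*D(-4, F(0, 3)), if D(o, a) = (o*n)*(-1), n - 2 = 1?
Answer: 121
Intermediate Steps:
n = 3 (n = 2 + 1 = 3)
F(h, f) = √2*√h (F(h, f) = √(h + h) = √(2*h) = √2*√h)
D(o, a) = -3*o (D(o, a) = (o*3)*(-1) = (3*o)*(-1) = -3*o)
49 + (6*1)*D(-4, F(0, 3)) = 49 + (6*1)*(-3*(-4)) = 49 + 6*12 = 49 + 72 = 121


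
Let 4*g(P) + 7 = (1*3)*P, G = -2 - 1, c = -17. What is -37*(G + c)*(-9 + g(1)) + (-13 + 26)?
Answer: -7387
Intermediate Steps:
G = -3
g(P) = -7/4 + 3*P/4 (g(P) = -7/4 + ((1*3)*P)/4 = -7/4 + (3*P)/4 = -7/4 + 3*P/4)
-37*(G + c)*(-9 + g(1)) + (-13 + 26) = -37*(-3 - 17)*(-9 + (-7/4 + (3/4)*1)) + (-13 + 26) = -(-740)*(-9 + (-7/4 + 3/4)) + 13 = -(-740)*(-9 - 1) + 13 = -(-740)*(-10) + 13 = -37*200 + 13 = -7400 + 13 = -7387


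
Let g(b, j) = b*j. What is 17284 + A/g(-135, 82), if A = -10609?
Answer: 191344489/11070 ≈ 17285.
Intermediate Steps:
17284 + A/g(-135, 82) = 17284 - 10609/((-135*82)) = 17284 - 10609/(-11070) = 17284 - 10609*(-1/11070) = 17284 + 10609/11070 = 191344489/11070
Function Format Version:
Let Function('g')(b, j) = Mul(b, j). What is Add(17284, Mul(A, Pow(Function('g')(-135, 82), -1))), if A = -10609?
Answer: Rational(191344489, 11070) ≈ 17285.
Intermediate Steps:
Add(17284, Mul(A, Pow(Function('g')(-135, 82), -1))) = Add(17284, Mul(-10609, Pow(Mul(-135, 82), -1))) = Add(17284, Mul(-10609, Pow(-11070, -1))) = Add(17284, Mul(-10609, Rational(-1, 11070))) = Add(17284, Rational(10609, 11070)) = Rational(191344489, 11070)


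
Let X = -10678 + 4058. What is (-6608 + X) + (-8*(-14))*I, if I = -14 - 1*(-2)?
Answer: -14572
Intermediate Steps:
I = -12 (I = -14 + 2 = -12)
X = -6620
(-6608 + X) + (-8*(-14))*I = (-6608 - 6620) - 8*(-14)*(-12) = -13228 + 112*(-12) = -13228 - 1344 = -14572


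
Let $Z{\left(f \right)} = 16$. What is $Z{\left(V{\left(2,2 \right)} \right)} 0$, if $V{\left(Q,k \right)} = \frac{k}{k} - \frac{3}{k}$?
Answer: $0$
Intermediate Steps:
$V{\left(Q,k \right)} = 1 - \frac{3}{k}$
$Z{\left(V{\left(2,2 \right)} \right)} 0 = 16 \cdot 0 = 0$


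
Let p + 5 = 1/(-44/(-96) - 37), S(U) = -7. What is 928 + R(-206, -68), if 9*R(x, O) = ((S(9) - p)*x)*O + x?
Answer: -17089798/7893 ≈ -2165.2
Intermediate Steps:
p = -4409/877 (p = -5 + 1/(-44/(-96) - 37) = -5 + 1/(-44*(-1/96) - 37) = -5 + 1/(11/24 - 37) = -5 + 1/(-877/24) = -5 - 24/877 = -4409/877 ≈ -5.0274)
R(x, O) = x/9 - 1730*O*x/7893 (R(x, O) = (((-7 - 1*(-4409/877))*x)*O + x)/9 = (((-7 + 4409/877)*x)*O + x)/9 = ((-1730*x/877)*O + x)/9 = (-1730*O*x/877 + x)/9 = (x - 1730*O*x/877)/9 = x/9 - 1730*O*x/7893)
928 + R(-206, -68) = 928 + (1/7893)*(-206)*(877 - 1730*(-68)) = 928 + (1/7893)*(-206)*(877 + 117640) = 928 + (1/7893)*(-206)*118517 = 928 - 24414502/7893 = -17089798/7893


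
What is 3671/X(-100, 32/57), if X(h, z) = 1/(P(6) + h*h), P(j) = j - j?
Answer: 36710000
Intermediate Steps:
P(j) = 0
X(h, z) = h⁻² (X(h, z) = 1/(0 + h*h) = 1/(0 + h²) = 1/(h²) = h⁻²)
3671/X(-100, 32/57) = 3671/((-100)⁻²) = 3671/(1/10000) = 3671*10000 = 36710000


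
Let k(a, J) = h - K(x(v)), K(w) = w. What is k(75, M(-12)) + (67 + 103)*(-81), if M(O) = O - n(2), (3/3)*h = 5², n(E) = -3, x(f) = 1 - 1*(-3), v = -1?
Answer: -13749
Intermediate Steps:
x(f) = 4 (x(f) = 1 + 3 = 4)
h = 25 (h = 5² = 25)
M(O) = 3 + O (M(O) = O - 1*(-3) = O + 3 = 3 + O)
k(a, J) = 21 (k(a, J) = 25 - 1*4 = 25 - 4 = 21)
k(75, M(-12)) + (67 + 103)*(-81) = 21 + (67 + 103)*(-81) = 21 + 170*(-81) = 21 - 13770 = -13749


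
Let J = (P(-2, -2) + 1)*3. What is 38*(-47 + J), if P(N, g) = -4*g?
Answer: -760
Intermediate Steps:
J = 27 (J = (-4*(-2) + 1)*3 = (8 + 1)*3 = 9*3 = 27)
38*(-47 + J) = 38*(-47 + 27) = 38*(-20) = -760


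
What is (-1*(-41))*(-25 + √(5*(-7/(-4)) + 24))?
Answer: -1025 + 41*√131/2 ≈ -790.37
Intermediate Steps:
(-1*(-41))*(-25 + √(5*(-7/(-4)) + 24)) = 41*(-25 + √(5*(-7*(-¼)) + 24)) = 41*(-25 + √(5*(7/4) + 24)) = 41*(-25 + √(35/4 + 24)) = 41*(-25 + √(131/4)) = 41*(-25 + √131/2) = -1025 + 41*√131/2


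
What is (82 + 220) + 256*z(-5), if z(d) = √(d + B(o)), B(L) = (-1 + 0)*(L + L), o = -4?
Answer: 302 + 256*√3 ≈ 745.41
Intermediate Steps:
B(L) = -2*L
z(d) = √(8 + d) (z(d) = √(d - 2*(-4)) = √(d + 8) = √(8 + d))
(82 + 220) + 256*z(-5) = (82 + 220) + 256*√(8 - 5) = 302 + 256*√3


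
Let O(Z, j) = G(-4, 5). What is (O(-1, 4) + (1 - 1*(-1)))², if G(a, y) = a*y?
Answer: 324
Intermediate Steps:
O(Z, j) = -20 (O(Z, j) = -4*5 = -20)
(O(-1, 4) + (1 - 1*(-1)))² = (-20 + (1 - 1*(-1)))² = (-20 + (1 + 1))² = (-20 + 2)² = (-18)² = 324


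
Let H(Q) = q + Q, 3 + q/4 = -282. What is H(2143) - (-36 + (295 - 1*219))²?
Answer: -597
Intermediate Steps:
q = -1140 (q = -12 + 4*(-282) = -12 - 1128 = -1140)
H(Q) = -1140 + Q
H(2143) - (-36 + (295 - 1*219))² = (-1140 + 2143) - (-36 + (295 - 1*219))² = 1003 - (-36 + (295 - 219))² = 1003 - (-36 + 76)² = 1003 - 1*40² = 1003 - 1*1600 = 1003 - 1600 = -597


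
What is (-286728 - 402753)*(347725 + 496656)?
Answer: -582184656261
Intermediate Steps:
(-286728 - 402753)*(347725 + 496656) = -689481*844381 = -582184656261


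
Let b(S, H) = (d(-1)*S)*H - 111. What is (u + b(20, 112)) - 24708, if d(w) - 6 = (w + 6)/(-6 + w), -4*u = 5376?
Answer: -14323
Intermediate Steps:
u = -1344 (u = -1/4*5376 = -1344)
d(w) = 6 + (6 + w)/(-6 + w) (d(w) = 6 + (w + 6)/(-6 + w) = 6 + (6 + w)/(-6 + w))
b(S, H) = -111 + 37*H*S/7 (b(S, H) = (((-30 + 7*(-1))/(-6 - 1))*S)*H - 111 = (((-30 - 7)/(-7))*S)*H - 111 = ((-1/7*(-37))*S)*H - 111 = (37*S/7)*H - 111 = 37*H*S/7 - 111 = -111 + 37*H*S/7)
(u + b(20, 112)) - 24708 = (-1344 + (-111 + (37/7)*112*20)) - 24708 = (-1344 + (-111 + 11840)) - 24708 = (-1344 + 11729) - 24708 = 10385 - 24708 = -14323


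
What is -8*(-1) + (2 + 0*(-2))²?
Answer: 12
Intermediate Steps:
-8*(-1) + (2 + 0*(-2))² = 8 + (2 + 0)² = 8 + 2² = 8 + 4 = 12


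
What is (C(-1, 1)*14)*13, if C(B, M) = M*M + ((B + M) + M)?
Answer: 364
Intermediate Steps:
C(B, M) = B + M**2 + 2*M (C(B, M) = M**2 + (B + 2*M) = B + M**2 + 2*M)
(C(-1, 1)*14)*13 = ((-1 + 1**2 + 2*1)*14)*13 = ((-1 + 1 + 2)*14)*13 = (2*14)*13 = 28*13 = 364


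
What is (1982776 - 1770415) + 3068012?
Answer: 3280373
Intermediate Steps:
(1982776 - 1770415) + 3068012 = 212361 + 3068012 = 3280373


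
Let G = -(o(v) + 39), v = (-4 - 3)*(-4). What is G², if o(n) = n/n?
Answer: 1600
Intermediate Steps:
v = 28 (v = -7*(-4) = 28)
o(n) = 1
G = -40 (G = -(1 + 39) = -1*40 = -40)
G² = (-40)² = 1600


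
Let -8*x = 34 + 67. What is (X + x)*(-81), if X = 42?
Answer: -19035/8 ≈ -2379.4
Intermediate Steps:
x = -101/8 (x = -(34 + 67)/8 = -1/8*101 = -101/8 ≈ -12.625)
(X + x)*(-81) = (42 - 101/8)*(-81) = (235/8)*(-81) = -19035/8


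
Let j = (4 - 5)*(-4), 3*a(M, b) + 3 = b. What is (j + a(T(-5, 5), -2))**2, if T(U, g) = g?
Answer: 49/9 ≈ 5.4444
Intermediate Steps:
a(M, b) = -1 + b/3
j = 4 (j = -1*(-4) = 4)
(j + a(T(-5, 5), -2))**2 = (4 + (-1 + (1/3)*(-2)))**2 = (4 + (-1 - 2/3))**2 = (4 - 5/3)**2 = (7/3)**2 = 49/9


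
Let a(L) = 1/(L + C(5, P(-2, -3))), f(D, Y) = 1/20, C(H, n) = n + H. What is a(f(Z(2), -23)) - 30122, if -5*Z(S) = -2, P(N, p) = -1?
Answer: -2439862/81 ≈ -30122.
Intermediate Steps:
C(H, n) = H + n
Z(S) = 2/5 (Z(S) = -1/5*(-2) = 2/5)
f(D, Y) = 1/20
a(L) = 1/(4 + L) (a(L) = 1/(L + (5 - 1)) = 1/(L + 4) = 1/(4 + L))
a(f(Z(2), -23)) - 30122 = 1/(4 + 1/20) - 30122 = 1/(81/20) - 30122 = 20/81 - 30122 = -2439862/81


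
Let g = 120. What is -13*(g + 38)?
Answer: -2054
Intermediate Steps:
-13*(g + 38) = -13*(120 + 38) = -13*158 = -2054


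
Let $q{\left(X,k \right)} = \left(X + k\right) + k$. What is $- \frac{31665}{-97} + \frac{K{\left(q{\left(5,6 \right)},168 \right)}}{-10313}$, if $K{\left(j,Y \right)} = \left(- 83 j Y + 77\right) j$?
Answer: $\frac{717326324}{1000361} \approx 717.07$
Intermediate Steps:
$q{\left(X,k \right)} = X + 2 k$
$K{\left(j,Y \right)} = j \left(77 - 83 Y j\right)$ ($K{\left(j,Y \right)} = \left(- 83 Y j + 77\right) j = \left(77 - 83 Y j\right) j = j \left(77 - 83 Y j\right)$)
$- \frac{31665}{-97} + \frac{K{\left(q{\left(5,6 \right)},168 \right)}}{-10313} = - \frac{31665}{-97} + \frac{\left(5 + 2 \cdot 6\right) \left(77 - 13944 \left(5 + 2 \cdot 6\right)\right)}{-10313} = \left(-31665\right) \left(- \frac{1}{97}\right) + \left(5 + 12\right) \left(77 - 13944 \left(5 + 12\right)\right) \left(- \frac{1}{10313}\right) = \frac{31665}{97} + 17 \left(77 - 13944 \cdot 17\right) \left(- \frac{1}{10313}\right) = \frac{31665}{97} + 17 \left(77 - 237048\right) \left(- \frac{1}{10313}\right) = \frac{31665}{97} + 17 \left(-236971\right) \left(- \frac{1}{10313}\right) = \frac{31665}{97} - - \frac{4028507}{10313} = \frac{31665}{97} + \frac{4028507}{10313} = \frac{717326324}{1000361}$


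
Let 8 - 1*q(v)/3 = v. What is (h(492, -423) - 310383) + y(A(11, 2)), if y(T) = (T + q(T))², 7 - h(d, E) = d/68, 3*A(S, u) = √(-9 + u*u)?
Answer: -47400847/153 - 32*I*√5 ≈ -3.0981e+5 - 71.554*I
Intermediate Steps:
A(S, u) = √(-9 + u²)/3 (A(S, u) = √(-9 + u*u)/3 = √(-9 + u²)/3)
q(v) = 24 - 3*v
h(d, E) = 7 - d/68
y(T) = (24 - 2*T)² (y(T) = (T + (24 - 3*T))² = (24 - 2*T)²)
(h(492, -423) - 310383) + y(A(11, 2)) = ((7 - 1/68*492) - 310383) + 4*(-12 + √(-9 + 2²)/3)² = ((7 - 123/17) - 310383) + 4*(-12 + √(-9 + 4)/3)² = (-4/17 - 310383) + 4*(-12 + √(-5)/3)² = -5276515/17 + 4*(-12 + (I*√5)/3)² = -5276515/17 + 4*(-12 + I*√5/3)²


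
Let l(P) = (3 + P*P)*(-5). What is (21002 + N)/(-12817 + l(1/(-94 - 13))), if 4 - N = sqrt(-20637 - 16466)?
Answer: -80165898/48971191 + 11449*I*sqrt(37103)/146913573 ≈ -1.637 + 0.015011*I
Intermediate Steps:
N = 4 - I*sqrt(37103) (N = 4 - sqrt(-20637 - 16466) = 4 - sqrt(-37103) = 4 - I*sqrt(37103) ≈ 4.0 - 192.62*I)
l(P) = -15 - 5*P**2 (l(P) = (3 + P**2)*(-5) = -15 - 5*P**2)
(21002 + N)/(-12817 + l(1/(-94 - 13))) = (21002 + (4 - I*sqrt(37103)))/(-12817 + (-15 - 5/(-94 - 13)**2)) = (21006 - I*sqrt(37103))/(-12817 + (-15 - 5*(1/(-107))**2)) = (21006 - I*sqrt(37103))/(-12817 + (-15 - 5*(-1/107)**2)) = (21006 - I*sqrt(37103))/(-12817 + (-15 - 5*1/11449)) = (21006 - I*sqrt(37103))/(-12817 + (-15 - 5/11449)) = (21006 - I*sqrt(37103))/(-12817 - 171740/11449) = (21006 - I*sqrt(37103))/(-146913573/11449) = (21006 - I*sqrt(37103))*(-11449/146913573) = -80165898/48971191 + 11449*I*sqrt(37103)/146913573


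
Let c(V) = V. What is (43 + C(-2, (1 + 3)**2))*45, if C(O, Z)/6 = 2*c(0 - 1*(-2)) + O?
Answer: 2475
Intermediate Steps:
C(O, Z) = 24 + 6*O (C(O, Z) = 6*(2*(0 - 1*(-2)) + O) = 6*(2*(0 + 2) + O) = 6*(2*2 + O) = 6*(4 + O) = 24 + 6*O)
(43 + C(-2, (1 + 3)**2))*45 = (43 + (24 + 6*(-2)))*45 = (43 + (24 - 12))*45 = (43 + 12)*45 = 55*45 = 2475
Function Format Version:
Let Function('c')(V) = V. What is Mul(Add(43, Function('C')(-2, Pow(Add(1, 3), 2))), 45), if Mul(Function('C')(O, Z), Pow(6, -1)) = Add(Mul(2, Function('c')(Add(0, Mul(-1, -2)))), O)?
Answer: 2475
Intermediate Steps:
Function('C')(O, Z) = Add(24, Mul(6, O)) (Function('C')(O, Z) = Mul(6, Add(Mul(2, Add(0, Mul(-1, -2))), O)) = Mul(6, Add(Mul(2, Add(0, 2)), O)) = Mul(6, Add(Mul(2, 2), O)) = Mul(6, Add(4, O)) = Add(24, Mul(6, O)))
Mul(Add(43, Function('C')(-2, Pow(Add(1, 3), 2))), 45) = Mul(Add(43, Add(24, Mul(6, -2))), 45) = Mul(Add(43, Add(24, -12)), 45) = Mul(Add(43, 12), 45) = Mul(55, 45) = 2475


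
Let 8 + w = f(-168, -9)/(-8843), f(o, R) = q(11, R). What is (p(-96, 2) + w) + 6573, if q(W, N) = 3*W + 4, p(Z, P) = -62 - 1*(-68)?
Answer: 1570468/239 ≈ 6571.0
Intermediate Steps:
p(Z, P) = 6 (p(Z, P) = -62 + 68 = 6)
q(W, N) = 4 + 3*W
f(o, R) = 37 (f(o, R) = 4 + 3*11 = 4 + 33 = 37)
w = -1913/239 (w = -8 + 37/(-8843) = -8 + 37*(-1/8843) = -8 - 1/239 = -1913/239 ≈ -8.0042)
(p(-96, 2) + w) + 6573 = (6 - 1913/239) + 6573 = -479/239 + 6573 = 1570468/239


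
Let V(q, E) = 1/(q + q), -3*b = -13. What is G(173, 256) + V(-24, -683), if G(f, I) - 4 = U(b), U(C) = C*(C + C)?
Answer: 5981/144 ≈ 41.535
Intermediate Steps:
b = 13/3 (b = -⅓*(-13) = 13/3 ≈ 4.3333)
U(C) = 2*C² (U(C) = C*(2*C) = 2*C²)
G(f, I) = 374/9 (G(f, I) = 4 + 2*(13/3)² = 4 + 2*(169/9) = 4 + 338/9 = 374/9)
V(q, E) = 1/(2*q)
G(173, 256) + V(-24, -683) = 374/9 + (½)/(-24) = 374/9 + (½)*(-1/24) = 374/9 - 1/48 = 5981/144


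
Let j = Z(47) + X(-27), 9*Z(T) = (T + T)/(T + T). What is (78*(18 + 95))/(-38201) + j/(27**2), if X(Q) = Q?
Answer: -67073296/250636761 ≈ -0.26761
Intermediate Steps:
Z(T) = 1/9 (Z(T) = ((T + T)/(T + T))/9 = ((2*T)/((2*T)))/9 = ((2*T)*(1/(2*T)))/9 = (1/9)*1 = 1/9)
j = -242/9 (j = 1/9 - 27 = -242/9 ≈ -26.889)
(78*(18 + 95))/(-38201) + j/(27**2) = (78*(18 + 95))/(-38201) - 242/(9*(27**2)) = (78*113)*(-1/38201) - 242/9/729 = 8814*(-1/38201) - 242/9*1/729 = -8814/38201 - 242/6561 = -67073296/250636761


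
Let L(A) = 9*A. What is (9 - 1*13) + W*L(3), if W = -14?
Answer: -382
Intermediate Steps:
(9 - 1*13) + W*L(3) = (9 - 1*13) - 126*3 = (9 - 13) - 14*27 = -4 - 378 = -382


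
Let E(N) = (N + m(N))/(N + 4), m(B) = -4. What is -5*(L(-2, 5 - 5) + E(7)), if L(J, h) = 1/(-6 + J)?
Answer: -65/88 ≈ -0.73864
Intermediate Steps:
E(N) = (-4 + N)/(4 + N) (E(N) = (N - 4)/(N + 4) = (-4 + N)/(4 + N))
-5*(L(-2, 5 - 5) + E(7)) = -5*(1/(-6 - 2) + (-4 + 7)/(4 + 7)) = -5*(1/(-8) + 3/11) = -5*(-1/8 + (1/11)*3) = -5*(-1/8 + 3/11) = -5*13/88 = -65/88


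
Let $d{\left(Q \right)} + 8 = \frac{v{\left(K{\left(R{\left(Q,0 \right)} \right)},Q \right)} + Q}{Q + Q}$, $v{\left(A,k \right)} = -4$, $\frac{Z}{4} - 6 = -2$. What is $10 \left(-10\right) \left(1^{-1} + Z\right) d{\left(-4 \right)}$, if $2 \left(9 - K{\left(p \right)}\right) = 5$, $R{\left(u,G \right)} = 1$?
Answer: $11900$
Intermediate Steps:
$Z = 16$ ($Z = 24 + 4 \left(-2\right) = 24 - 8 = 16$)
$K{\left(p \right)} = \frac{13}{2}$ ($K{\left(p \right)} = 9 - \frac{5}{2} = \frac{13}{2}$)
$d{\left(Q \right)} = -8 + \frac{-4 + Q}{2 Q}$ ($d{\left(Q \right)} = -8 + \frac{-4 + Q}{Q + Q} = -8 + \frac{-4 + Q}{2 Q}$)
$10 \left(-10\right) \left(1^{-1} + Z\right) d{\left(-4 \right)} = 10 \left(-10\right) \left(1^{-1} + 16\right) \left(- \frac{15}{2} - \frac{2}{-4}\right) = - 100 \left(1 + 16\right) \left(- \frac{15}{2} - - \frac{1}{2}\right) = - 100 \cdot 17 \left(- \frac{15}{2} + \frac{1}{2}\right) = - 100 \cdot 17 \left(-7\right) = \left(-100\right) \left(-119\right) = 11900$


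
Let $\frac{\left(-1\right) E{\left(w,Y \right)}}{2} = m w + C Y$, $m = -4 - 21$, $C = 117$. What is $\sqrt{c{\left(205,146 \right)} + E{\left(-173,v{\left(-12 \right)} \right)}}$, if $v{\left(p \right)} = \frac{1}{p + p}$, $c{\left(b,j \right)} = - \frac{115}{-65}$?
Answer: $\frac{i \sqrt{5839613}}{26} \approx 92.943 i$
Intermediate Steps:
$m = -25$
$c{\left(b,j \right)} = \frac{23}{13}$ ($c{\left(b,j \right)} = \left(-115\right) \left(- \frac{1}{65}\right) = \frac{23}{13}$)
$v{\left(p \right)} = \frac{1}{2 p}$
$E{\left(w,Y \right)} = - 234 Y + 50 w$ ($E{\left(w,Y \right)} = - 2 \left(- 25 w + 117 Y\right) = - 234 Y + 50 w$)
$\sqrt{c{\left(205,146 \right)} + E{\left(-173,v{\left(-12 \right)} \right)}} = \sqrt{\frac{23}{13} - \left(8650 + 234 \frac{1}{2 \left(-12\right)}\right)} = \sqrt{\frac{23}{13} - \left(8650 + 234 \cdot \frac{1}{2} \left(- \frac{1}{12}\right)\right)} = \sqrt{\frac{23}{13} - \frac{34561}{4}} = \sqrt{- \frac{449201}{52}} = \frac{i \sqrt{5839613}}{26}$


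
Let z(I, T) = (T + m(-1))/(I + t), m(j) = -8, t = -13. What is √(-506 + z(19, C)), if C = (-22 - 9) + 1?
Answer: I*√4611/3 ≈ 22.635*I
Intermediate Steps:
C = -30 (C = -31 + 1 = -30)
z(I, T) = (-8 + T)/(-13 + I) (z(I, T) = (T - 8)/(I - 13) = (-8 + T)/(-13 + I))
√(-506 + z(19, C)) = √(-506 + (-8 - 30)/(-13 + 19)) = √(-506 - 38/6) = √(-506 + (⅙)*(-38)) = √(-506 - 19/3) = √(-1537/3) = I*√4611/3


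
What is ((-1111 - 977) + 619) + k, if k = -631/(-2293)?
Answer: -3367786/2293 ≈ -1468.7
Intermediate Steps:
k = 631/2293 (k = -631*(-1/2293) = 631/2293 ≈ 0.27519)
((-1111 - 977) + 619) + k = ((-1111 - 977) + 619) + 631/2293 = (-2088 + 619) + 631/2293 = -1469 + 631/2293 = -3367786/2293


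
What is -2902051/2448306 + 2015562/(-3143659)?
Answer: -14057771282581/7696639191654 ≈ -1.8265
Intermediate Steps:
-2902051/2448306 + 2015562/(-3143659) = -2902051*1/2448306 + 2015562*(-1/3143659) = -2902051/2448306 - 2015562/3143659 = -14057771282581/7696639191654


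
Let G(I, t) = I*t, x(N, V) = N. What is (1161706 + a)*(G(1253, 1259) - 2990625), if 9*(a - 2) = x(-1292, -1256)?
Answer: -14772639539840/9 ≈ -1.6414e+12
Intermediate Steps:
a = -1274/9 (a = 2 + (1/9)*(-1292) = 2 - 1292/9 = -1274/9 ≈ -141.56)
(1161706 + a)*(G(1253, 1259) - 2990625) = (1161706 - 1274/9)*(1253*1259 - 2990625) = 10454080*(1577527 - 2990625)/9 = (10454080/9)*(-1413098) = -14772639539840/9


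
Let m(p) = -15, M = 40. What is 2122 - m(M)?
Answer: 2137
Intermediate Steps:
2122 - m(M) = 2122 - 1*(-15) = 2122 + 15 = 2137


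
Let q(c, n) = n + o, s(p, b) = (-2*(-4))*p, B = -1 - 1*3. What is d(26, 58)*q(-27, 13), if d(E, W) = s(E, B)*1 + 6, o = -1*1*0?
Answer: 2782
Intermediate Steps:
o = 0 (o = -1*0 = 0)
B = -4 (B = -1 - 3 = -4)
s(p, b) = 8*p
q(c, n) = n (q(c, n) = n + 0 = n)
d(E, W) = 6 + 8*E (d(E, W) = (8*E)*1 + 6 = 8*E + 6 = 6 + 8*E)
d(26, 58)*q(-27, 13) = (6 + 8*26)*13 = (6 + 208)*13 = 214*13 = 2782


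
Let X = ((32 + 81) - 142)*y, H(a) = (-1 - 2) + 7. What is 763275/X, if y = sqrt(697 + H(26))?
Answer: -763275*sqrt(701)/20329 ≈ -994.09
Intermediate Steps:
H(a) = 4 (H(a) = -3 + 7 = 4)
y = sqrt(701) (y = sqrt(697 + 4) = sqrt(701) ≈ 26.476)
X = -29*sqrt(701) (X = ((32 + 81) - 142)*sqrt(701) = (113 - 142)*sqrt(701) = -29*sqrt(701) ≈ -767.82)
763275/X = 763275/((-29*sqrt(701))) = 763275*(-sqrt(701)/20329) = -763275*sqrt(701)/20329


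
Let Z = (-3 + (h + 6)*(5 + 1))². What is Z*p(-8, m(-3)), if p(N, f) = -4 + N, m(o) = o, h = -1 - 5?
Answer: -108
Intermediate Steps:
h = -6
Z = 9 (Z = (-3 + (-6 + 6)*(5 + 1))² = (-3 + 0*6)² = (-3 + 0)² = (-3)² = 9)
Z*p(-8, m(-3)) = 9*(-4 - 8) = 9*(-12) = -108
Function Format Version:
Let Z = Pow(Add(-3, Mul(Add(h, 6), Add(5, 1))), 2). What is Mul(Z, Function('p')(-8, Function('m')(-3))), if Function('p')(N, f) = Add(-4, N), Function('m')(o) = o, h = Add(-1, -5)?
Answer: -108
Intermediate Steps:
h = -6
Z = 9 (Z = Pow(Add(-3, Mul(Add(-6, 6), Add(5, 1))), 2) = Pow(Add(-3, Mul(0, 6)), 2) = Pow(Add(-3, 0), 2) = Pow(-3, 2) = 9)
Mul(Z, Function('p')(-8, Function('m')(-3))) = Mul(9, Add(-4, -8)) = Mul(9, -12) = -108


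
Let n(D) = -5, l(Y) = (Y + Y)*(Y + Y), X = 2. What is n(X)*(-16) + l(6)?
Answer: 224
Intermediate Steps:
l(Y) = 4*Y**2 (l(Y) = (2*Y)*(2*Y) = 4*Y**2)
n(X)*(-16) + l(6) = -5*(-16) + 4*6**2 = 80 + 4*36 = 80 + 144 = 224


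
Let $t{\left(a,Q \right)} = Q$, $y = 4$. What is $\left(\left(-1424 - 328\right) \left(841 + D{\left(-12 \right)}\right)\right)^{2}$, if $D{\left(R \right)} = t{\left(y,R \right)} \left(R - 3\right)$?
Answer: $3199776819264$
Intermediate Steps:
$D{\left(R \right)} = R \left(-3 + R\right)$ ($D{\left(R \right)} = R \left(R - 3\right) = R \left(-3 + R\right)$)
$\left(\left(-1424 - 328\right) \left(841 + D{\left(-12 \right)}\right)\right)^{2} = \left(\left(-1424 - 328\right) \left(841 - 12 \left(-3 - 12\right)\right)\right)^{2} = \left(- 1752 \left(841 - -180\right)\right)^{2} = \left(- 1752 \left(841 + 180\right)\right)^{2} = \left(\left(-1752\right) 1021\right)^{2} = \left(-1788792\right)^{2} = 3199776819264$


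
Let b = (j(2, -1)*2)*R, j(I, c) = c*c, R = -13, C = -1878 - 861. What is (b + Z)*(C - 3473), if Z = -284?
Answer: 1925720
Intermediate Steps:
C = -2739
j(I, c) = c**2
b = -26 (b = ((-1)**2*2)*(-13) = (1*2)*(-13) = 2*(-13) = -26)
(b + Z)*(C - 3473) = (-26 - 284)*(-2739 - 3473) = -310*(-6212) = 1925720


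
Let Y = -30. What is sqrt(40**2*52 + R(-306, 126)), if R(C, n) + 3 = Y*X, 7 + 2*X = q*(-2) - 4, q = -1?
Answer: 2*sqrt(20833) ≈ 288.67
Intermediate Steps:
X = -9/2 (X = -7/2 + (-1*(-2) - 4)/2 = -7/2 + (2 - 4)/2 = -7/2 + (1/2)*(-2) = -7/2 - 1 = -9/2 ≈ -4.5000)
R(C, n) = 132 (R(C, n) = -3 - 30*(-9/2) = -3 + 135 = 132)
sqrt(40**2*52 + R(-306, 126)) = sqrt(40**2*52 + 132) = sqrt(1600*52 + 132) = sqrt(83200 + 132) = sqrt(83332) = 2*sqrt(20833)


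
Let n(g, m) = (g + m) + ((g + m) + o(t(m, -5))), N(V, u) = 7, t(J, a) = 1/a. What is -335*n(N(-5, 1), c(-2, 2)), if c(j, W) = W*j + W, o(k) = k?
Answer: -3283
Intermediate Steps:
c(j, W) = W + W*j
n(g, m) = -1/5 + 2*g + 2*m (n(g, m) = (g + m) + ((g + m) + 1/(-5)) = (g + m) + ((g + m) - 1/5) = (g + m) + (-1/5 + g + m) = -1/5 + 2*g + 2*m)
-335*n(N(-5, 1), c(-2, 2)) = -335*(-1/5 + 2*7 + 2*(2*(1 - 2))) = -335*(-1/5 + 14 + 2*(2*(-1))) = -335*(-1/5 + 14 + 2*(-2)) = -335*(-1/5 + 14 - 4) = -335*49/5 = -3283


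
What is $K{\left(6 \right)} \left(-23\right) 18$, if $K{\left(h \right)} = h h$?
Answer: $-14904$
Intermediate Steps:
$K{\left(h \right)} = h^{2}$
$K{\left(6 \right)} \left(-23\right) 18 = 6^{2} \left(-23\right) 18 = 36 \left(-23\right) 18 = \left(-828\right) 18 = -14904$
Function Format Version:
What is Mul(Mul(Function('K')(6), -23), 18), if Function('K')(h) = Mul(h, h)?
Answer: -14904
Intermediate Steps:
Function('K')(h) = Pow(h, 2)
Mul(Mul(Function('K')(6), -23), 18) = Mul(Mul(Pow(6, 2), -23), 18) = Mul(Mul(36, -23), 18) = Mul(-828, 18) = -14904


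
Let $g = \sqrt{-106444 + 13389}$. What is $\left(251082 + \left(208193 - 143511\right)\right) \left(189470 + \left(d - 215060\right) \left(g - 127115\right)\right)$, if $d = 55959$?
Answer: $6386109996971940 - 50238368164 i \sqrt{93055} \approx 6.3861 \cdot 10^{15} - 1.5325 \cdot 10^{13} i$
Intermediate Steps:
$g = i \sqrt{93055}$ ($g = \sqrt{-93055} = i \sqrt{93055} \approx 305.05 i$)
$\left(251082 + \left(208193 - 143511\right)\right) \left(189470 + \left(d - 215060\right) \left(g - 127115\right)\right) = \left(251082 + \left(208193 - 143511\right)\right) \left(189470 + \left(55959 - 215060\right) \left(i \sqrt{93055} - 127115\right)\right) = \left(251082 + 64682\right) \left(189470 - 159101 \left(-127115 + i \sqrt{93055}\right)\right) = 315764 \left(189470 + \left(20224123615 - 159101 i \sqrt{93055}\right)\right) = 315764 \left(20224313085 - 159101 i \sqrt{93055}\right) = 6386109996971940 - 50238368164 i \sqrt{93055}$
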